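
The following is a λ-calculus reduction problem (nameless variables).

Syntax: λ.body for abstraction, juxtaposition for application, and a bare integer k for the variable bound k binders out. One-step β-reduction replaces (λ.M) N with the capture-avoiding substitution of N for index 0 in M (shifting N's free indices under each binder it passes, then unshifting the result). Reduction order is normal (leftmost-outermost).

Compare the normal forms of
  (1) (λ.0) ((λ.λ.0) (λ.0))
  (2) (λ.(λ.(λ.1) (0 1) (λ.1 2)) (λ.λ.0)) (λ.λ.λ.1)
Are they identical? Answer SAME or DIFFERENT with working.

Term A:
  start: (λ.0) ((λ.λ.0) (λ.0))
  step 1: (λ.λ.0) (λ.0)
  step 2: λ.0

Term B:
  start: (λ.(λ.(λ.1) (0 1) (λ.1 2)) (λ.λ.0)) (λ.λ.λ.1)
  step 1: (λ.(λ.1) (0 (λ.λ.λ.1)) (λ.1 (λ.λ.λ.1))) (λ.λ.0)
  step 2: (λ.λ.λ.0) ((λ.λ.0) (λ.λ.λ.1)) (λ.(λ.λ.0) (λ.λ.λ.1))
  step 3: (λ.λ.0) (λ.(λ.λ.0) (λ.λ.λ.1))
  step 4: λ.0

Answer: SAME — A ⇓ λ.0, B ⇓ λ.0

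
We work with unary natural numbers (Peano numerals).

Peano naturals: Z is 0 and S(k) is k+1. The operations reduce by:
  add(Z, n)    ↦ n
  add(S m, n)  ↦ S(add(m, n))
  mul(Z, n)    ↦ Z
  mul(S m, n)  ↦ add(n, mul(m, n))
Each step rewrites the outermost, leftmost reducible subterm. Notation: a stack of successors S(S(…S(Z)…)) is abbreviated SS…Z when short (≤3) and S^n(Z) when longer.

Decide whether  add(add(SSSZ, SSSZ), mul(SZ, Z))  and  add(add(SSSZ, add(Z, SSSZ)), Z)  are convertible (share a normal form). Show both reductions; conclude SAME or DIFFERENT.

Term A:
  start: add(add(SSSZ, SSSZ), mul(SZ, Z))
  →1  add(S(add(SSZ, SSSZ)), mul(SZ, Z))
  →2  S(add(add(SSZ, SSSZ), mul(SZ, Z)))
  →3  S(add(S(add(SZ, SSSZ)), mul(SZ, Z)))
  →4  S(S(add(add(SZ, SSSZ), mul(SZ, Z))))
  →5  S(S(add(S(add(Z, SSSZ)), mul(SZ, Z))))
  →6  S(S(S(add(add(Z, SSSZ), mul(SZ, Z)))))
  →7  S(S(S(add(SSSZ, mul(SZ, Z)))))
  →8  S(S(S(S(add(SSZ, mul(SZ, Z))))))
  →9  S(S(S(S(S(add(SZ, mul(SZ, Z)))))))
  →10  S(S(S(S(S(S(add(Z, mul(SZ, Z))))))))
  →11  S(S(S(S(S(S(mul(SZ, Z)))))))
  →12  S(S(S(S(S(S(add(Z, mul(Z, Z))))))))
  →13  S(S(S(S(S(S(mul(Z, Z)))))))
  →14  S^6(Z)

Term B:
  start: add(add(SSSZ, add(Z, SSSZ)), Z)
  →1  add(S(add(SSZ, add(Z, SSSZ))), Z)
  →2  S(add(add(SSZ, add(Z, SSSZ)), Z))
  →3  S(add(S(add(SZ, add(Z, SSSZ))), Z))
  →4  S(S(add(add(SZ, add(Z, SSSZ)), Z)))
  →5  S(S(add(S(add(Z, add(Z, SSSZ))), Z)))
  →6  S(S(S(add(add(Z, add(Z, SSSZ)), Z))))
  →7  S(S(S(add(add(Z, SSSZ), Z))))
  →8  S(S(S(add(SSSZ, Z))))
  →9  S(S(S(S(add(SSZ, Z)))))
  →10  S(S(S(S(S(add(SZ, Z))))))
  →11  S(S(S(S(S(S(add(Z, Z)))))))
  →12  S^6(Z)

Answer: SAME — A ⇓ S^6(Z), B ⇓ S^6(Z)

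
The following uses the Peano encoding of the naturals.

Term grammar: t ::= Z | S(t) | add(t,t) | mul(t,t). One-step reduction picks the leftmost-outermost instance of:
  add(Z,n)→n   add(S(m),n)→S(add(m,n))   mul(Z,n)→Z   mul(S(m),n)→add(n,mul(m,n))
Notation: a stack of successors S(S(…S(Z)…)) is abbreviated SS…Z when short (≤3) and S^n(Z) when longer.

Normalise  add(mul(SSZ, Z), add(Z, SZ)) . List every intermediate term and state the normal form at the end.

  start: add(mul(SSZ, Z), add(Z, SZ))
  step 1: add(add(Z, mul(SZ, Z)), add(Z, SZ))
  step 2: add(mul(SZ, Z), add(Z, SZ))
  step 3: add(add(Z, mul(Z, Z)), add(Z, SZ))
  step 4: add(mul(Z, Z), add(Z, SZ))
  step 5: add(Z, add(Z, SZ))
  step 6: add(Z, SZ)
  step 7: SZ

Answer: normal form = SZ  (in 7 steps)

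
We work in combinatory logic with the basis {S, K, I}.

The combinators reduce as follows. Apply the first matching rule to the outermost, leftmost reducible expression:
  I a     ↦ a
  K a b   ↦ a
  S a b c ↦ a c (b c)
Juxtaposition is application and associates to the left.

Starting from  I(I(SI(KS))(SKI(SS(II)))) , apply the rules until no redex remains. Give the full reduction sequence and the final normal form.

Answer: normal form = SSS  (in 11 steps)

Reduction:
  start: I(I(SI(KS))(SKI(SS(II))))
  →1  I(SI(KS))(SKI(SS(II)))
  →2  SI(KS)(SKI(SS(II)))
  →3  I(SKI(SS(II)))(KS(SKI(SS(II))))
  →4  SKI(SS(II))(KS(SKI(SS(II))))
  →5  K(SS(II))(I(SS(II)))(KS(SKI(SS(II))))
  →6  SS(II)(KS(SKI(SS(II))))
  →7  S(KS(SKI(SS(II))))(II(KS(SKI(SS(II)))))
  →8  SS(II(KS(SKI(SS(II)))))
  →9  SS(I(KS(SKI(SS(II)))))
  →10  SS(KS(SKI(SS(II))))
  →11  SSS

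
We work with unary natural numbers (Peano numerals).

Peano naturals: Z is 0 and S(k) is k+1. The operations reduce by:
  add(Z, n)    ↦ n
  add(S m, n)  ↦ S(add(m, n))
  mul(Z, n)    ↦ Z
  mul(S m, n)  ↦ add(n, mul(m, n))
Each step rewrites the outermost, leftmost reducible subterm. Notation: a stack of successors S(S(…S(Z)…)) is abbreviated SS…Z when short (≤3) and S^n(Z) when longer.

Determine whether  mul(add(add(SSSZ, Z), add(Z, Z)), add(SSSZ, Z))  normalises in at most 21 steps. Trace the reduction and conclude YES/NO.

  start: mul(add(add(SSSZ, Z), add(Z, Z)), add(SSSZ, Z))
  [1] mul(add(S(add(SSZ, Z)), add(Z, Z)), add(SSSZ, Z))
  [2] mul(S(add(add(SSZ, Z), add(Z, Z))), add(SSSZ, Z))
  [3] add(add(SSSZ, Z), mul(add(add(SSZ, Z), add(Z, Z)), add(SSSZ, Z)))
  [4] add(S(add(SSZ, Z)), mul(add(add(SSZ, Z), add(Z, Z)), add(SSSZ, Z)))
  [5] S(add(add(SSZ, Z), mul(add(add(SSZ, Z), add(Z, Z)), add(SSSZ, Z))))
  [6] S(add(S(add(SZ, Z)), mul(add(add(SSZ, Z), add(Z, Z)), add(SSSZ, Z))))
  [7] S(S(add(add(SZ, Z), mul(add(add(SSZ, Z), add(Z, Z)), add(SSSZ, Z)))))
  [8] S(S(add(S(add(Z, Z)), mul(add(add(SSZ, Z), add(Z, Z)), add(SSSZ, Z)))))
  [9] S(S(S(add(add(Z, Z), mul(add(add(SSZ, Z), add(Z, Z)), add(SSSZ, Z))))))
  [10] S(S(S(add(Z, mul(add(add(SSZ, Z), add(Z, Z)), add(SSSZ, Z))))))
  [11] S(S(S(mul(add(add(SSZ, Z), add(Z, Z)), add(SSSZ, Z)))))
  [12] S(S(S(mul(add(S(add(SZ, Z)), add(Z, Z)), add(SSSZ, Z)))))
  [13] S(S(S(mul(S(add(add(SZ, Z), add(Z, Z))), add(SSSZ, Z)))))
  [14] S(S(S(add(add(SSSZ, Z), mul(add(add(SZ, Z), add(Z, Z)), add(SSSZ, Z))))))
  [15] S(S(S(add(S(add(SSZ, Z)), mul(add(add(SZ, Z), add(Z, Z)), add(SSSZ, Z))))))
  [16] S(S(S(S(add(add(SSZ, Z), mul(add(add(SZ, Z), add(Z, Z)), add(SSSZ, Z)))))))
  [17] S(S(S(S(add(S(add(SZ, Z)), mul(add(add(SZ, Z), add(Z, Z)), add(SSSZ, Z)))))))
  [18] S(S(S(S(S(add(add(SZ, Z), mul(add(add(SZ, Z), add(Z, Z)), add(SSSZ, Z))))))))
  [19] S(S(S(S(S(add(S(add(Z, Z)), mul(add(add(SZ, Z), add(Z, Z)), add(SSSZ, Z))))))))
  [20] S(S(S(S(S(S(add(add(Z, Z), mul(add(add(SZ, Z), add(Z, Z)), add(SSSZ, Z)))))))))
  [21] S(S(S(S(S(S(add(Z, mul(add(add(SZ, Z), add(Z, Z)), add(SSSZ, Z)))))))))

Answer: NO — after 21 steps the term is S(S(S(S(S(S(add(Z, mul(add(add(SZ, Z), add(Z, Z)), add(SSSZ, Z))))))))), not yet normal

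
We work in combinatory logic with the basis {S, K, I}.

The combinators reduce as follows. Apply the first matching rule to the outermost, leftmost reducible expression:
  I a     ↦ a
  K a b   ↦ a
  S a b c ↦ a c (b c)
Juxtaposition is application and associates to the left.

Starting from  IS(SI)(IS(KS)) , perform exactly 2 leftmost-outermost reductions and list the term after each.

Answer: after 2 steps: S(SI)(S(KS))

Reduction:
  start: IS(SI)(IS(KS))
  step 1: S(SI)(IS(KS))
  step 2: S(SI)(S(KS))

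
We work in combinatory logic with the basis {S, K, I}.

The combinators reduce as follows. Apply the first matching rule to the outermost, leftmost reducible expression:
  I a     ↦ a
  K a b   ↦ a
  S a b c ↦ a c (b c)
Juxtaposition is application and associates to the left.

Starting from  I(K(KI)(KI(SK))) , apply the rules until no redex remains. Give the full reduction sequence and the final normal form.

  start: I(K(KI)(KI(SK)))
  step 1: K(KI)(KI(SK))
  step 2: KI

Answer: normal form = KI  (in 2 steps)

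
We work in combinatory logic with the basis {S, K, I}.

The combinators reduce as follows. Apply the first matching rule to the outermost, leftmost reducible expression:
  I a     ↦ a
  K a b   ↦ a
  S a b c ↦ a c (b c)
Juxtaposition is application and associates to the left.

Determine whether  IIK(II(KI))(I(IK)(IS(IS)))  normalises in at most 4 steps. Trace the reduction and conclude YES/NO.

  start: IIK(II(KI))(I(IK)(IS(IS)))
  →1  IK(II(KI))(I(IK)(IS(IS)))
  →2  K(II(KI))(I(IK)(IS(IS)))
  →3  II(KI)
  →4  I(KI)

Answer: NO — after 4 steps the term is I(KI), not yet normal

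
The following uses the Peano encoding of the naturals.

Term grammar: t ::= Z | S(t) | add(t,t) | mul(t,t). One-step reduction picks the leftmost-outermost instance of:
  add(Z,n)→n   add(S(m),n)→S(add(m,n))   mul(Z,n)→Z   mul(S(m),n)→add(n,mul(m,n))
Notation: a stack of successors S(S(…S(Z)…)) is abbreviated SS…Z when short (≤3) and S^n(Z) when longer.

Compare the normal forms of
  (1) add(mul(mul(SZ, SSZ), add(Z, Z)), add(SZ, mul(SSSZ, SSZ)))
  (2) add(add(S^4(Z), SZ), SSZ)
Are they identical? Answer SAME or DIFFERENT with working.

Answer: SAME — A ⇓ S^7(Z), B ⇓ S^7(Z)

Reduction:
Term A:
  start: add(mul(mul(SZ, SSZ), add(Z, Z)), add(SZ, mul(SSSZ, SSZ)))
  →1  add(mul(add(SSZ, mul(Z, SSZ)), add(Z, Z)), add(SZ, mul(SSSZ, SSZ)))
  →2  add(mul(S(add(SZ, mul(Z, SSZ))), add(Z, Z)), add(SZ, mul(SSSZ, SSZ)))
  →3  add(add(add(Z, Z), mul(add(SZ, mul(Z, SSZ)), add(Z, Z))), add(SZ, mul(SSSZ, SSZ)))
  →4  add(add(Z, mul(add(SZ, mul(Z, SSZ)), add(Z, Z))), add(SZ, mul(SSSZ, SSZ)))
  →5  add(mul(add(SZ, mul(Z, SSZ)), add(Z, Z)), add(SZ, mul(SSSZ, SSZ)))
  →6  add(mul(S(add(Z, mul(Z, SSZ))), add(Z, Z)), add(SZ, mul(SSSZ, SSZ)))
  →7  add(add(add(Z, Z), mul(add(Z, mul(Z, SSZ)), add(Z, Z))), add(SZ, mul(SSSZ, SSZ)))
  →8  add(add(Z, mul(add(Z, mul(Z, SSZ)), add(Z, Z))), add(SZ, mul(SSSZ, SSZ)))
  →9  add(mul(add(Z, mul(Z, SSZ)), add(Z, Z)), add(SZ, mul(SSSZ, SSZ)))
  →10  add(mul(mul(Z, SSZ), add(Z, Z)), add(SZ, mul(SSSZ, SSZ)))
  →11  add(mul(Z, add(Z, Z)), add(SZ, mul(SSSZ, SSZ)))
  →12  add(Z, add(SZ, mul(SSSZ, SSZ)))
  →13  add(SZ, mul(SSSZ, SSZ))
  →14  S(add(Z, mul(SSSZ, SSZ)))
  →15  S(mul(SSSZ, SSZ))
  →16  S(add(SSZ, mul(SSZ, SSZ)))
  →17  S(S(add(SZ, mul(SSZ, SSZ))))
  →18  S(S(S(add(Z, mul(SSZ, SSZ)))))
  →19  S(S(S(mul(SSZ, SSZ))))
  →20  S(S(S(add(SSZ, mul(SZ, SSZ)))))
  →21  S(S(S(S(add(SZ, mul(SZ, SSZ))))))
  →22  S(S(S(S(S(add(Z, mul(SZ, SSZ)))))))
  →23  S(S(S(S(S(mul(SZ, SSZ))))))
  →24  S(S(S(S(S(add(SSZ, mul(Z, SSZ)))))))
  →25  S(S(S(S(S(S(add(SZ, mul(Z, SSZ))))))))
  →26  S(S(S(S(S(S(S(add(Z, mul(Z, SSZ)))))))))
  →27  S(S(S(S(S(S(S(mul(Z, SSZ))))))))
  →28  S^7(Z)

Term B:
  start: add(add(S^4(Z), SZ), SSZ)
  →1  add(S(add(SSSZ, SZ)), SSZ)
  →2  S(add(add(SSSZ, SZ), SSZ))
  →3  S(add(S(add(SSZ, SZ)), SSZ))
  →4  S(S(add(add(SSZ, SZ), SSZ)))
  →5  S(S(add(S(add(SZ, SZ)), SSZ)))
  →6  S(S(S(add(add(SZ, SZ), SSZ))))
  →7  S(S(S(add(S(add(Z, SZ)), SSZ))))
  →8  S(S(S(S(add(add(Z, SZ), SSZ)))))
  →9  S(S(S(S(add(SZ, SSZ)))))
  →10  S(S(S(S(S(add(Z, SSZ))))))
  →11  S^7(Z)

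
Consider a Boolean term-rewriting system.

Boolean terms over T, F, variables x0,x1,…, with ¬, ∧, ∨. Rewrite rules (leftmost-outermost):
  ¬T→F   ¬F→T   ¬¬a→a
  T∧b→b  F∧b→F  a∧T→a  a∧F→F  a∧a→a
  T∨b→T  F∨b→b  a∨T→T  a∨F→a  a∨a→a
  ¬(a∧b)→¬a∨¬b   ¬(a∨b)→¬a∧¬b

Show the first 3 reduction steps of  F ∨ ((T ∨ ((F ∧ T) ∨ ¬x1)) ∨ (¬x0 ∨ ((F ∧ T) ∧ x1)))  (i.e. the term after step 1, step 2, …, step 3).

Answer: after 3 steps: T

Reduction:
  start: F ∨ ((T ∨ ((F ∧ T) ∨ ¬x1)) ∨ (¬x0 ∨ ((F ∧ T) ∧ x1)))
  →1  (T ∨ ((F ∧ T) ∨ ¬x1)) ∨ (¬x0 ∨ ((F ∧ T) ∧ x1))
  →2  T ∨ (¬x0 ∨ ((F ∧ T) ∧ x1))
  →3  T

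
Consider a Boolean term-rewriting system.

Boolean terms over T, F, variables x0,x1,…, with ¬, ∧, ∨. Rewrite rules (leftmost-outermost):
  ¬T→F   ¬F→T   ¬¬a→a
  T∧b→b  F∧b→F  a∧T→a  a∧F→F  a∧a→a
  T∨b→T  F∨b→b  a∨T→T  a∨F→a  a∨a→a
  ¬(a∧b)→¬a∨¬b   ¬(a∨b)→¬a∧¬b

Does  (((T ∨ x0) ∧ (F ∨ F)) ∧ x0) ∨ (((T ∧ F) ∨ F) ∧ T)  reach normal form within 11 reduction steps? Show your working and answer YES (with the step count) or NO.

Answer: YES — reaches normal form F in 8 ≤ 11 steps

Derivation:
  start: (((T ∨ x0) ∧ (F ∨ F)) ∧ x0) ∨ (((T ∧ F) ∨ F) ∧ T)
  step 1: ((T ∧ (F ∨ F)) ∧ x0) ∨ (((T ∧ F) ∨ F) ∧ T)
  step 2: ((F ∨ F) ∧ x0) ∨ (((T ∧ F) ∨ F) ∧ T)
  step 3: (F ∧ x0) ∨ (((T ∧ F) ∨ F) ∧ T)
  step 4: F ∨ (((T ∧ F) ∨ F) ∧ T)
  step 5: ((T ∧ F) ∨ F) ∧ T
  step 6: (T ∧ F) ∨ F
  step 7: T ∧ F
  step 8: F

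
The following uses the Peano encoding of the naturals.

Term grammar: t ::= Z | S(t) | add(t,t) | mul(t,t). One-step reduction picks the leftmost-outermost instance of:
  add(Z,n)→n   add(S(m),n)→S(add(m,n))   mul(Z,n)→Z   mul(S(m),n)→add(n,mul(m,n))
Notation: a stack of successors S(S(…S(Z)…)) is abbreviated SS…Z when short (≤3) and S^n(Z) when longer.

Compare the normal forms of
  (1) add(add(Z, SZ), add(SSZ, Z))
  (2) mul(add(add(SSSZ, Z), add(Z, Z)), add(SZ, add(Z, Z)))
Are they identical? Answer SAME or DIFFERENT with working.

Answer: SAME — A ⇓ SSSZ, B ⇓ SSSZ

Reduction:
Term A:
  start: add(add(Z, SZ), add(SSZ, Z))
  [1] add(SZ, add(SSZ, Z))
  [2] S(add(Z, add(SSZ, Z)))
  [3] S(add(SSZ, Z))
  [4] S(S(add(SZ, Z)))
  [5] S(S(S(add(Z, Z))))
  [6] SSSZ

Term B:
  start: mul(add(add(SSSZ, Z), add(Z, Z)), add(SZ, add(Z, Z)))
  [1] mul(add(S(add(SSZ, Z)), add(Z, Z)), add(SZ, add(Z, Z)))
  [2] mul(S(add(add(SSZ, Z), add(Z, Z))), add(SZ, add(Z, Z)))
  [3] add(add(SZ, add(Z, Z)), mul(add(add(SSZ, Z), add(Z, Z)), add(SZ, add(Z, Z))))
  [4] add(S(add(Z, add(Z, Z))), mul(add(add(SSZ, Z), add(Z, Z)), add(SZ, add(Z, Z))))
  [5] S(add(add(Z, add(Z, Z)), mul(add(add(SSZ, Z), add(Z, Z)), add(SZ, add(Z, Z)))))
  [6] S(add(add(Z, Z), mul(add(add(SSZ, Z), add(Z, Z)), add(SZ, add(Z, Z)))))
  [7] S(add(Z, mul(add(add(SSZ, Z), add(Z, Z)), add(SZ, add(Z, Z)))))
  [8] S(mul(add(add(SSZ, Z), add(Z, Z)), add(SZ, add(Z, Z))))
  [9] S(mul(add(S(add(SZ, Z)), add(Z, Z)), add(SZ, add(Z, Z))))
  [10] S(mul(S(add(add(SZ, Z), add(Z, Z))), add(SZ, add(Z, Z))))
  [11] S(add(add(SZ, add(Z, Z)), mul(add(add(SZ, Z), add(Z, Z)), add(SZ, add(Z, Z)))))
  [12] S(add(S(add(Z, add(Z, Z))), mul(add(add(SZ, Z), add(Z, Z)), add(SZ, add(Z, Z)))))
  [13] S(S(add(add(Z, add(Z, Z)), mul(add(add(SZ, Z), add(Z, Z)), add(SZ, add(Z, Z))))))
  [14] S(S(add(add(Z, Z), mul(add(add(SZ, Z), add(Z, Z)), add(SZ, add(Z, Z))))))
  [15] S(S(add(Z, mul(add(add(SZ, Z), add(Z, Z)), add(SZ, add(Z, Z))))))
  [16] S(S(mul(add(add(SZ, Z), add(Z, Z)), add(SZ, add(Z, Z)))))
  [17] S(S(mul(add(S(add(Z, Z)), add(Z, Z)), add(SZ, add(Z, Z)))))
  [18] S(S(mul(S(add(add(Z, Z), add(Z, Z))), add(SZ, add(Z, Z)))))
  [19] S(S(add(add(SZ, add(Z, Z)), mul(add(add(Z, Z), add(Z, Z)), add(SZ, add(Z, Z))))))
  [20] S(S(add(S(add(Z, add(Z, Z))), mul(add(add(Z, Z), add(Z, Z)), add(SZ, add(Z, Z))))))
  [21] S(S(S(add(add(Z, add(Z, Z)), mul(add(add(Z, Z), add(Z, Z)), add(SZ, add(Z, Z)))))))
  [22] S(S(S(add(add(Z, Z), mul(add(add(Z, Z), add(Z, Z)), add(SZ, add(Z, Z)))))))
  [23] S(S(S(add(Z, mul(add(add(Z, Z), add(Z, Z)), add(SZ, add(Z, Z)))))))
  [24] S(S(S(mul(add(add(Z, Z), add(Z, Z)), add(SZ, add(Z, Z))))))
  [25] S(S(S(mul(add(Z, add(Z, Z)), add(SZ, add(Z, Z))))))
  [26] S(S(S(mul(add(Z, Z), add(SZ, add(Z, Z))))))
  [27] S(S(S(mul(Z, add(SZ, add(Z, Z))))))
  [28] SSSZ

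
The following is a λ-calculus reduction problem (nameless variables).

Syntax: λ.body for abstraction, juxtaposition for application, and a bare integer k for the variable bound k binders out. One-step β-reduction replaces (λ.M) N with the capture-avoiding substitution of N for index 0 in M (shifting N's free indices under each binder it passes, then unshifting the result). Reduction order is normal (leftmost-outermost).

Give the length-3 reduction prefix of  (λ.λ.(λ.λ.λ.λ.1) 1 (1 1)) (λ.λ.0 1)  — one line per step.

Answer: after 3 steps: λ.λ.λ.1

Working:
  start: (λ.λ.(λ.λ.λ.λ.1) 1 (1 1)) (λ.λ.0 1)
  →1  λ.(λ.λ.λ.λ.1) (λ.λ.0 1) ((λ.λ.0 1) (λ.λ.0 1))
  →2  λ.(λ.λ.λ.1) ((λ.λ.0 1) (λ.λ.0 1))
  →3  λ.λ.λ.1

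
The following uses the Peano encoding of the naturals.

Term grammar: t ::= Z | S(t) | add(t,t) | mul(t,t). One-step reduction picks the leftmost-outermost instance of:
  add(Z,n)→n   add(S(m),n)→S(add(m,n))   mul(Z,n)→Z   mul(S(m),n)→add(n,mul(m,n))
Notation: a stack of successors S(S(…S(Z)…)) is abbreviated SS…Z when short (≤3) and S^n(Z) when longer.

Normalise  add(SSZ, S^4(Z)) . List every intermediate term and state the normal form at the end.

  start: add(SSZ, S^4(Z))
  step 1: S(add(SZ, S^4(Z)))
  step 2: S(S(add(Z, S^4(Z))))
  step 3: S^6(Z)

Answer: normal form = S^6(Z)  (in 3 steps)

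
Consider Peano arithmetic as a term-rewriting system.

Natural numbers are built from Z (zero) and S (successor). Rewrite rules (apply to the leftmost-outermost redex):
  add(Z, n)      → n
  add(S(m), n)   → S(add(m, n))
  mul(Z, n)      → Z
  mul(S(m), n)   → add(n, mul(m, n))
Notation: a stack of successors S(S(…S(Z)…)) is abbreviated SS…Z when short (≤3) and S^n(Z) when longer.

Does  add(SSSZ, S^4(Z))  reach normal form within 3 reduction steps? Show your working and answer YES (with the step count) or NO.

Answer: NO — after 3 steps the term is S(S(S(add(Z, S^4(Z))))), not yet normal

Reduction:
  start: add(SSSZ, S^4(Z))
  [1] S(add(SSZ, S^4(Z)))
  [2] S(S(add(SZ, S^4(Z))))
  [3] S(S(S(add(Z, S^4(Z)))))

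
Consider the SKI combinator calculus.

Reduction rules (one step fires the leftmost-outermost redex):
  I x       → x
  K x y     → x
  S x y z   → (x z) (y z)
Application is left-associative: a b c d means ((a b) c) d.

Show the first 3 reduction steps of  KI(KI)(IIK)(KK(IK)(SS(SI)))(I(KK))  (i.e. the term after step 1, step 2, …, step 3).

Answer: after 3 steps: IK(KK(IK)(SS(SI)))(I(KK))

Working:
  start: KI(KI)(IIK)(KK(IK)(SS(SI)))(I(KK))
  step 1: I(IIK)(KK(IK)(SS(SI)))(I(KK))
  step 2: IIK(KK(IK)(SS(SI)))(I(KK))
  step 3: IK(KK(IK)(SS(SI)))(I(KK))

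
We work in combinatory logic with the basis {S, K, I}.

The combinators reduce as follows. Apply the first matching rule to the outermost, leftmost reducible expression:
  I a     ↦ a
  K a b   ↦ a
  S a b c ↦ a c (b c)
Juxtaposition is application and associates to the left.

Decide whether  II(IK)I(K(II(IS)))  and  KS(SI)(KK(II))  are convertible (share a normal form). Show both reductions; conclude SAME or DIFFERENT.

Answer: DIFFERENT — A ⇓ I, B ⇓ SK

Derivation:
Term A:
  start: II(IK)I(K(II(IS)))
  →1  I(IK)I(K(II(IS)))
  →2  IKI(K(II(IS)))
  →3  KI(K(II(IS)))
  →4  I

Term B:
  start: KS(SI)(KK(II))
  →1  S(KK(II))
  →2  SK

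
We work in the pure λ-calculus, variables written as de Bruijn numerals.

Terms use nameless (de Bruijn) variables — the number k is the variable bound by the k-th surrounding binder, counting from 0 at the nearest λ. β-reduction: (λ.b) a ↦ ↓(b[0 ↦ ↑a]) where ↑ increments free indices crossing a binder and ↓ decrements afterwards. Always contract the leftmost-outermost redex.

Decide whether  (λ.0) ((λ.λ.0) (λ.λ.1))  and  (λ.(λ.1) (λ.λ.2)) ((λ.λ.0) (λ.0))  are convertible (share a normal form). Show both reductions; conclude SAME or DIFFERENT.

Answer: SAME — A ⇓ λ.0, B ⇓ λ.0

Reduction:
Term A:
  start: (λ.0) ((λ.λ.0) (λ.λ.1))
  [1] (λ.λ.0) (λ.λ.1)
  [2] λ.0

Term B:
  start: (λ.(λ.1) (λ.λ.2)) ((λ.λ.0) (λ.0))
  [1] (λ.(λ.λ.0) (λ.0)) (λ.λ.(λ.λ.0) (λ.0))
  [2] (λ.λ.0) (λ.0)
  [3] λ.0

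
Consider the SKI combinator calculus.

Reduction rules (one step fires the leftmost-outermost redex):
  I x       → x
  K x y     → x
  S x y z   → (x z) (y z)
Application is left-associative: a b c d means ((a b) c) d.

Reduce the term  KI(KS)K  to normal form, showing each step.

Answer: normal form = K  (in 2 steps)

Reduction:
  start: KI(KS)K
  [1] IK
  [2] K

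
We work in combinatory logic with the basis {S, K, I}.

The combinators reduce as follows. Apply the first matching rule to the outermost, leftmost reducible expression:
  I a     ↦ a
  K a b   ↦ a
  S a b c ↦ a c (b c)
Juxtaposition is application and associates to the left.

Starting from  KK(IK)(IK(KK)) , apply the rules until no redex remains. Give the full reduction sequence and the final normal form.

  start: KK(IK)(IK(KK))
  step 1: K(IK(KK))
  step 2: K(K(KK))

Answer: normal form = K(K(KK))  (in 2 steps)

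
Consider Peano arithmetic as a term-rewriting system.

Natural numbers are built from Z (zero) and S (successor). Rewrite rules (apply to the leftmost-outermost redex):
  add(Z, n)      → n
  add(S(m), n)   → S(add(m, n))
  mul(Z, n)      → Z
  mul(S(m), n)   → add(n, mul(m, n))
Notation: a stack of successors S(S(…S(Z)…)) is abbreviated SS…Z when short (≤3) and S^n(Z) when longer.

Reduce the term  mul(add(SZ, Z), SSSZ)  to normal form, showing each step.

Answer: normal form = SSSZ  (in 8 steps)

Working:
  start: mul(add(SZ, Z), SSSZ)
  step 1: mul(S(add(Z, Z)), SSSZ)
  step 2: add(SSSZ, mul(add(Z, Z), SSSZ))
  step 3: S(add(SSZ, mul(add(Z, Z), SSSZ)))
  step 4: S(S(add(SZ, mul(add(Z, Z), SSSZ))))
  step 5: S(S(S(add(Z, mul(add(Z, Z), SSSZ)))))
  step 6: S(S(S(mul(add(Z, Z), SSSZ))))
  step 7: S(S(S(mul(Z, SSSZ))))
  step 8: SSSZ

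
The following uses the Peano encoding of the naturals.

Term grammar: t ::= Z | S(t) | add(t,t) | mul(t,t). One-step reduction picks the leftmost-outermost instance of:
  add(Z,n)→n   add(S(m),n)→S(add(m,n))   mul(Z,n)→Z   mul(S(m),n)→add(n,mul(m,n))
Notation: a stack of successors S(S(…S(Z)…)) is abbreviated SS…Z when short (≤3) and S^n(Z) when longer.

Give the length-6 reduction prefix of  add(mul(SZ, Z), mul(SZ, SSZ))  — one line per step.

  start: add(mul(SZ, Z), mul(SZ, SSZ))
  [1] add(add(Z, mul(Z, Z)), mul(SZ, SSZ))
  [2] add(mul(Z, Z), mul(SZ, SSZ))
  [3] add(Z, mul(SZ, SSZ))
  [4] mul(SZ, SSZ)
  [5] add(SSZ, mul(Z, SSZ))
  [6] S(add(SZ, mul(Z, SSZ)))

Answer: after 6 steps: S(add(SZ, mul(Z, SSZ)))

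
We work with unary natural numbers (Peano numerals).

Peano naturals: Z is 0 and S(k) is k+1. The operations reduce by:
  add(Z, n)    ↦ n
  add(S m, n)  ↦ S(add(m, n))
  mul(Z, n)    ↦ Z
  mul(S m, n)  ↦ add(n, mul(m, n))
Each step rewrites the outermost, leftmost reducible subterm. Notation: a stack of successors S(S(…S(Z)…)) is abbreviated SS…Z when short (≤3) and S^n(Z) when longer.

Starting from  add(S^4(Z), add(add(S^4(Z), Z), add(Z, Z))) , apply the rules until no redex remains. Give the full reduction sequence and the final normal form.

Answer: normal form = S^8(Z)  (in 16 steps)

Working:
  start: add(S^4(Z), add(add(S^4(Z), Z), add(Z, Z)))
  step 1: S(add(SSSZ, add(add(S^4(Z), Z), add(Z, Z))))
  step 2: S(S(add(SSZ, add(add(S^4(Z), Z), add(Z, Z)))))
  step 3: S(S(S(add(SZ, add(add(S^4(Z), Z), add(Z, Z))))))
  step 4: S(S(S(S(add(Z, add(add(S^4(Z), Z), add(Z, Z)))))))
  step 5: S(S(S(S(add(add(S^4(Z), Z), add(Z, Z))))))
  step 6: S(S(S(S(add(S(add(SSSZ, Z)), add(Z, Z))))))
  step 7: S(S(S(S(S(add(add(SSSZ, Z), add(Z, Z)))))))
  step 8: S(S(S(S(S(add(S(add(SSZ, Z)), add(Z, Z)))))))
  step 9: S(S(S(S(S(S(add(add(SSZ, Z), add(Z, Z))))))))
  step 10: S(S(S(S(S(S(add(S(add(SZ, Z)), add(Z, Z))))))))
  step 11: S(S(S(S(S(S(S(add(add(SZ, Z), add(Z, Z)))))))))
  step 12: S(S(S(S(S(S(S(add(S(add(Z, Z)), add(Z, Z)))))))))
  step 13: S(S(S(S(S(S(S(S(add(add(Z, Z), add(Z, Z))))))))))
  step 14: S(S(S(S(S(S(S(S(add(Z, add(Z, Z))))))))))
  step 15: S(S(S(S(S(S(S(S(add(Z, Z)))))))))
  step 16: S^8(Z)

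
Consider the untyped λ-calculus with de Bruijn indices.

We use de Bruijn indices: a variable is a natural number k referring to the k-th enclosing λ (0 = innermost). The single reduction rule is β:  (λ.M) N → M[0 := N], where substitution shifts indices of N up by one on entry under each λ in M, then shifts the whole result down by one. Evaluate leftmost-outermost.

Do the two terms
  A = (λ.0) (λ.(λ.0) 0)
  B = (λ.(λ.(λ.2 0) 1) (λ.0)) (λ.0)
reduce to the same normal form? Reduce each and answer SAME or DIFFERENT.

Answer: SAME — A ⇓ λ.0, B ⇓ λ.0

Reduction:
Term A:
  start: (λ.0) (λ.(λ.0) 0)
  →1  λ.(λ.0) 0
  →2  λ.0

Term B:
  start: (λ.(λ.(λ.2 0) 1) (λ.0)) (λ.0)
  →1  (λ.(λ.(λ.0) 0) (λ.0)) (λ.0)
  →2  (λ.(λ.0) 0) (λ.0)
  →3  (λ.0) (λ.0)
  →4  λ.0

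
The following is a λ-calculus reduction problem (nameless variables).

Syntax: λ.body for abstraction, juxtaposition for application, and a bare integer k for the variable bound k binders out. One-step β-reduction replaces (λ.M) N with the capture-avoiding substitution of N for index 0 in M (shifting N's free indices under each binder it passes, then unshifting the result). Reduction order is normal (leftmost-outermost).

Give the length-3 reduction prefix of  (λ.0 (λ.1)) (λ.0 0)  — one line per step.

Answer: after 3 steps: λ.0 0

Reduction:
  start: (λ.0 (λ.1)) (λ.0 0)
  step 1: (λ.0 0) (λ.λ.0 0)
  step 2: (λ.λ.0 0) (λ.λ.0 0)
  step 3: λ.0 0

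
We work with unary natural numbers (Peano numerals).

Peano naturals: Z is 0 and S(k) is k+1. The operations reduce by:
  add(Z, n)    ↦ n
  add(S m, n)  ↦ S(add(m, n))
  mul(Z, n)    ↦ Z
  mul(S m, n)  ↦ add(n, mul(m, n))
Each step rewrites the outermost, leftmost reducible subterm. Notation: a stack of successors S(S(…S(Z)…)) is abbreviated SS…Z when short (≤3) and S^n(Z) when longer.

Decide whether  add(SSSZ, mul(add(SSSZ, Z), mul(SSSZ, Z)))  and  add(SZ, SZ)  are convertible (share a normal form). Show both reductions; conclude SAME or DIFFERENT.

Term A:
  start: add(SSSZ, mul(add(SSSZ, Z), mul(SSSZ, Z)))
  →1  S(add(SSZ, mul(add(SSSZ, Z), mul(SSSZ, Z))))
  →2  S(S(add(SZ, mul(add(SSSZ, Z), mul(SSSZ, Z)))))
  →3  S(S(S(add(Z, mul(add(SSSZ, Z), mul(SSSZ, Z))))))
  →4  S(S(S(mul(add(SSSZ, Z), mul(SSSZ, Z)))))
  →5  S(S(S(mul(S(add(SSZ, Z)), mul(SSSZ, Z)))))
  →6  S(S(S(add(mul(SSSZ, Z), mul(add(SSZ, Z), mul(SSSZ, Z))))))
  →7  S(S(S(add(add(Z, mul(SSZ, Z)), mul(add(SSZ, Z), mul(SSSZ, Z))))))
  →8  S(S(S(add(mul(SSZ, Z), mul(add(SSZ, Z), mul(SSSZ, Z))))))
  →9  S(S(S(add(add(Z, mul(SZ, Z)), mul(add(SSZ, Z), mul(SSSZ, Z))))))
  →10  S(S(S(add(mul(SZ, Z), mul(add(SSZ, Z), mul(SSSZ, Z))))))
  →11  S(S(S(add(add(Z, mul(Z, Z)), mul(add(SSZ, Z), mul(SSSZ, Z))))))
  →12  S(S(S(add(mul(Z, Z), mul(add(SSZ, Z), mul(SSSZ, Z))))))
  →13  S(S(S(add(Z, mul(add(SSZ, Z), mul(SSSZ, Z))))))
  →14  S(S(S(mul(add(SSZ, Z), mul(SSSZ, Z)))))
  →15  S(S(S(mul(S(add(SZ, Z)), mul(SSSZ, Z)))))
  →16  S(S(S(add(mul(SSSZ, Z), mul(add(SZ, Z), mul(SSSZ, Z))))))
  →17  S(S(S(add(add(Z, mul(SSZ, Z)), mul(add(SZ, Z), mul(SSSZ, Z))))))
  →18  S(S(S(add(mul(SSZ, Z), mul(add(SZ, Z), mul(SSSZ, Z))))))
  →19  S(S(S(add(add(Z, mul(SZ, Z)), mul(add(SZ, Z), mul(SSSZ, Z))))))
  →20  S(S(S(add(mul(SZ, Z), mul(add(SZ, Z), mul(SSSZ, Z))))))
  →21  S(S(S(add(add(Z, mul(Z, Z)), mul(add(SZ, Z), mul(SSSZ, Z))))))
  →22  S(S(S(add(mul(Z, Z), mul(add(SZ, Z), mul(SSSZ, Z))))))
  →23  S(S(S(add(Z, mul(add(SZ, Z), mul(SSSZ, Z))))))
  →24  S(S(S(mul(add(SZ, Z), mul(SSSZ, Z)))))
  →25  S(S(S(mul(S(add(Z, Z)), mul(SSSZ, Z)))))
  →26  S(S(S(add(mul(SSSZ, Z), mul(add(Z, Z), mul(SSSZ, Z))))))
  →27  S(S(S(add(add(Z, mul(SSZ, Z)), mul(add(Z, Z), mul(SSSZ, Z))))))
  →28  S(S(S(add(mul(SSZ, Z), mul(add(Z, Z), mul(SSSZ, Z))))))
  →29  S(S(S(add(add(Z, mul(SZ, Z)), mul(add(Z, Z), mul(SSSZ, Z))))))
  →30  S(S(S(add(mul(SZ, Z), mul(add(Z, Z), mul(SSSZ, Z))))))
  →31  S(S(S(add(add(Z, mul(Z, Z)), mul(add(Z, Z), mul(SSSZ, Z))))))
  →32  S(S(S(add(mul(Z, Z), mul(add(Z, Z), mul(SSSZ, Z))))))
  →33  S(S(S(add(Z, mul(add(Z, Z), mul(SSSZ, Z))))))
  →34  S(S(S(mul(add(Z, Z), mul(SSSZ, Z)))))
  →35  S(S(S(mul(Z, mul(SSSZ, Z)))))
  →36  SSSZ

Term B:
  start: add(SZ, SZ)
  →1  S(add(Z, SZ))
  →2  SSZ

Answer: DIFFERENT — A ⇓ SSSZ, B ⇓ SSZ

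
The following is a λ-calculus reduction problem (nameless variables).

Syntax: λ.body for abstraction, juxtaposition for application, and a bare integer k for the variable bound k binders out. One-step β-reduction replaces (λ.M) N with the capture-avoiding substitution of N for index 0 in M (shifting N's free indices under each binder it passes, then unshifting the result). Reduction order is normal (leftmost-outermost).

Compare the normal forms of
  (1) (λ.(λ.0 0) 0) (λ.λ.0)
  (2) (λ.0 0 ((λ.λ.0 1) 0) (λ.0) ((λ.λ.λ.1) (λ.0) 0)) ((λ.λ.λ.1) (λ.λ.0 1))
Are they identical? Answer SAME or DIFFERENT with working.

Term A:
  start: (λ.(λ.0 0) 0) (λ.λ.0)
  →1  (λ.0 0) (λ.λ.0)
  →2  (λ.λ.0) (λ.λ.0)
  →3  λ.0

Term B:
  start: (λ.0 0 ((λ.λ.0 1) 0) (λ.0) ((λ.λ.λ.1) (λ.0) 0)) ((λ.λ.λ.1) (λ.λ.0 1))
  →1  (λ.λ.λ.1) (λ.λ.0 1) ((λ.λ.λ.1) (λ.λ.0 1)) ((λ.λ.0 1) ((λ.λ.λ.1) (λ.λ.0 1))) (λ.0) ((λ.λ.λ.1) (λ.0) ((λ.λ.λ.1) (λ.λ.0 1)))
  →2  (λ.λ.1) ((λ.λ.λ.1) (λ.λ.0 1)) ((λ.λ.0 1) ((λ.λ.λ.1) (λ.λ.0 1))) (λ.0) ((λ.λ.λ.1) (λ.0) ((λ.λ.λ.1) (λ.λ.0 1)))
  →3  (λ.(λ.λ.λ.1) (λ.λ.0 1)) ((λ.λ.0 1) ((λ.λ.λ.1) (λ.λ.0 1))) (λ.0) ((λ.λ.λ.1) (λ.0) ((λ.λ.λ.1) (λ.λ.0 1)))
  →4  (λ.λ.λ.1) (λ.λ.0 1) (λ.0) ((λ.λ.λ.1) (λ.0) ((λ.λ.λ.1) (λ.λ.0 1)))
  →5  (λ.λ.1) (λ.0) ((λ.λ.λ.1) (λ.0) ((λ.λ.λ.1) (λ.λ.0 1)))
  →6  (λ.λ.0) ((λ.λ.λ.1) (λ.0) ((λ.λ.λ.1) (λ.λ.0 1)))
  →7  λ.0

Answer: SAME — A ⇓ λ.0, B ⇓ λ.0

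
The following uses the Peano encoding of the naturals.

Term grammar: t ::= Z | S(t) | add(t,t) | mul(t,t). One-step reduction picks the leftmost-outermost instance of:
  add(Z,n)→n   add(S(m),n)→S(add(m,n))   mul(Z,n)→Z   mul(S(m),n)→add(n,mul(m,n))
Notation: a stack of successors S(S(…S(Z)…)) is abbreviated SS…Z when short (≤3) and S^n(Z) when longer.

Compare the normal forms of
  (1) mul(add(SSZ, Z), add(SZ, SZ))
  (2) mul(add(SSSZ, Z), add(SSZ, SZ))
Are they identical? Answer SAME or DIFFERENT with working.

Answer: DIFFERENT — A ⇓ S^4(Z), B ⇓ S^9(Z)

Derivation:
Term A:
  start: mul(add(SSZ, Z), add(SZ, SZ))
  step 1: mul(S(add(SZ, Z)), add(SZ, SZ))
  step 2: add(add(SZ, SZ), mul(add(SZ, Z), add(SZ, SZ)))
  step 3: add(S(add(Z, SZ)), mul(add(SZ, Z), add(SZ, SZ)))
  step 4: S(add(add(Z, SZ), mul(add(SZ, Z), add(SZ, SZ))))
  step 5: S(add(SZ, mul(add(SZ, Z), add(SZ, SZ))))
  step 6: S(S(add(Z, mul(add(SZ, Z), add(SZ, SZ)))))
  step 7: S(S(mul(add(SZ, Z), add(SZ, SZ))))
  step 8: S(S(mul(S(add(Z, Z)), add(SZ, SZ))))
  step 9: S(S(add(add(SZ, SZ), mul(add(Z, Z), add(SZ, SZ)))))
  step 10: S(S(add(S(add(Z, SZ)), mul(add(Z, Z), add(SZ, SZ)))))
  step 11: S(S(S(add(add(Z, SZ), mul(add(Z, Z), add(SZ, SZ))))))
  step 12: S(S(S(add(SZ, mul(add(Z, Z), add(SZ, SZ))))))
  step 13: S(S(S(S(add(Z, mul(add(Z, Z), add(SZ, SZ)))))))
  step 14: S(S(S(S(mul(add(Z, Z), add(SZ, SZ))))))
  step 15: S(S(S(S(mul(Z, add(SZ, SZ))))))
  step 16: S^4(Z)

Term B:
  start: mul(add(SSSZ, Z), add(SSZ, SZ))
  step 1: mul(S(add(SSZ, Z)), add(SSZ, SZ))
  step 2: add(add(SSZ, SZ), mul(add(SSZ, Z), add(SSZ, SZ)))
  step 3: add(S(add(SZ, SZ)), mul(add(SSZ, Z), add(SSZ, SZ)))
  step 4: S(add(add(SZ, SZ), mul(add(SSZ, Z), add(SSZ, SZ))))
  step 5: S(add(S(add(Z, SZ)), mul(add(SSZ, Z), add(SSZ, SZ))))
  step 6: S(S(add(add(Z, SZ), mul(add(SSZ, Z), add(SSZ, SZ)))))
  step 7: S(S(add(SZ, mul(add(SSZ, Z), add(SSZ, SZ)))))
  step 8: S(S(S(add(Z, mul(add(SSZ, Z), add(SSZ, SZ))))))
  step 9: S(S(S(mul(add(SSZ, Z), add(SSZ, SZ)))))
  step 10: S(S(S(mul(S(add(SZ, Z)), add(SSZ, SZ)))))
  step 11: S(S(S(add(add(SSZ, SZ), mul(add(SZ, Z), add(SSZ, SZ))))))
  step 12: S(S(S(add(S(add(SZ, SZ)), mul(add(SZ, Z), add(SSZ, SZ))))))
  step 13: S(S(S(S(add(add(SZ, SZ), mul(add(SZ, Z), add(SSZ, SZ)))))))
  step 14: S(S(S(S(add(S(add(Z, SZ)), mul(add(SZ, Z), add(SSZ, SZ)))))))
  step 15: S(S(S(S(S(add(add(Z, SZ), mul(add(SZ, Z), add(SSZ, SZ))))))))
  step 16: S(S(S(S(S(add(SZ, mul(add(SZ, Z), add(SSZ, SZ))))))))
  step 17: S(S(S(S(S(S(add(Z, mul(add(SZ, Z), add(SSZ, SZ)))))))))
  step 18: S(S(S(S(S(S(mul(add(SZ, Z), add(SSZ, SZ))))))))
  step 19: S(S(S(S(S(S(mul(S(add(Z, Z)), add(SSZ, SZ))))))))
  step 20: S(S(S(S(S(S(add(add(SSZ, SZ), mul(add(Z, Z), add(SSZ, SZ)))))))))
  step 21: S(S(S(S(S(S(add(S(add(SZ, SZ)), mul(add(Z, Z), add(SSZ, SZ)))))))))
  step 22: S(S(S(S(S(S(S(add(add(SZ, SZ), mul(add(Z, Z), add(SSZ, SZ))))))))))
  step 23: S(S(S(S(S(S(S(add(S(add(Z, SZ)), mul(add(Z, Z), add(SSZ, SZ))))))))))
  step 24: S(S(S(S(S(S(S(S(add(add(Z, SZ), mul(add(Z, Z), add(SSZ, SZ)))))))))))
  step 25: S(S(S(S(S(S(S(S(add(SZ, mul(add(Z, Z), add(SSZ, SZ)))))))))))
  step 26: S(S(S(S(S(S(S(S(S(add(Z, mul(add(Z, Z), add(SSZ, SZ))))))))))))
  step 27: S(S(S(S(S(S(S(S(S(mul(add(Z, Z), add(SSZ, SZ)))))))))))
  step 28: S(S(S(S(S(S(S(S(S(mul(Z, add(SSZ, SZ)))))))))))
  step 29: S^9(Z)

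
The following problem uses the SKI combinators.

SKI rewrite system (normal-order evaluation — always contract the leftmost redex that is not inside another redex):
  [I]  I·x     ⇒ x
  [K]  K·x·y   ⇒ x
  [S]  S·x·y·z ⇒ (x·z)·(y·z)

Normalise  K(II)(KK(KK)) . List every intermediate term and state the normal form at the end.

Answer: normal form = I  (in 2 steps)

Derivation:
  start: K(II)(KK(KK))
  step 1: II
  step 2: I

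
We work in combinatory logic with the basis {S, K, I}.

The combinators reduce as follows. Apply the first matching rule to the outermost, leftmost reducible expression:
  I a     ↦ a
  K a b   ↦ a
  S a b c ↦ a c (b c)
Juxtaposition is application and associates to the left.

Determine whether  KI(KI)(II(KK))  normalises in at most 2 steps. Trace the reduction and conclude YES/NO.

Answer: NO — after 2 steps the term is II(KK), not yet normal

Derivation:
  start: KI(KI)(II(KK))
  step 1: I(II(KK))
  step 2: II(KK)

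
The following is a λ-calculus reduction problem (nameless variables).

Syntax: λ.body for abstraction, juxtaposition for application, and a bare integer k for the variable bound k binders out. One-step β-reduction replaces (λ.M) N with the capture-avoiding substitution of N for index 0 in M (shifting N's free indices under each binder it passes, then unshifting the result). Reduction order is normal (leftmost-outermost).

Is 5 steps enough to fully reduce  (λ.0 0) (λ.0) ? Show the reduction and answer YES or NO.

Answer: YES — reaches normal form λ.0 in 2 ≤ 5 steps

Reduction:
  start: (λ.0 0) (λ.0)
  [1] (λ.0) (λ.0)
  [2] λ.0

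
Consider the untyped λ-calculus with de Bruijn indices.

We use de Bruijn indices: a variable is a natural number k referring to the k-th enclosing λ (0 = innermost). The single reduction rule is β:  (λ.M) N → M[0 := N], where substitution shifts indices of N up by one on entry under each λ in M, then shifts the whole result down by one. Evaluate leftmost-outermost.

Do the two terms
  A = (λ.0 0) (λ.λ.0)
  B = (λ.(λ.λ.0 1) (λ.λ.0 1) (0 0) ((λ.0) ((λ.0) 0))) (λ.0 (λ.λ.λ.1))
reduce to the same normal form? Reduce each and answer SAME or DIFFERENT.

Term A:
  start: (λ.0 0) (λ.λ.0)
  step 1: (λ.λ.0) (λ.λ.0)
  step 2: λ.0

Term B:
  start: (λ.(λ.λ.0 1) (λ.λ.0 1) (0 0) ((λ.0) ((λ.0) 0))) (λ.0 (λ.λ.λ.1))
  step 1: (λ.λ.0 1) (λ.λ.0 1) ((λ.0 (λ.λ.λ.1)) (λ.0 (λ.λ.λ.1))) ((λ.0) ((λ.0) (λ.0 (λ.λ.λ.1))))
  step 2: (λ.0 (λ.λ.0 1)) ((λ.0 (λ.λ.λ.1)) (λ.0 (λ.λ.λ.1))) ((λ.0) ((λ.0) (λ.0 (λ.λ.λ.1))))
  step 3: (λ.0 (λ.λ.λ.1)) (λ.0 (λ.λ.λ.1)) (λ.λ.0 1) ((λ.0) ((λ.0) (λ.0 (λ.λ.λ.1))))
  step 4: (λ.0 (λ.λ.λ.1)) (λ.λ.λ.1) (λ.λ.0 1) ((λ.0) ((λ.0) (λ.0 (λ.λ.λ.1))))
  step 5: (λ.λ.λ.1) (λ.λ.λ.1) (λ.λ.0 1) ((λ.0) ((λ.0) (λ.0 (λ.λ.λ.1))))
  step 6: (λ.λ.1) (λ.λ.0 1) ((λ.0) ((λ.0) (λ.0 (λ.λ.λ.1))))
  step 7: (λ.λ.λ.0 1) ((λ.0) ((λ.0) (λ.0 (λ.λ.λ.1))))
  step 8: λ.λ.0 1

Answer: DIFFERENT — A ⇓ λ.0, B ⇓ λ.λ.0 1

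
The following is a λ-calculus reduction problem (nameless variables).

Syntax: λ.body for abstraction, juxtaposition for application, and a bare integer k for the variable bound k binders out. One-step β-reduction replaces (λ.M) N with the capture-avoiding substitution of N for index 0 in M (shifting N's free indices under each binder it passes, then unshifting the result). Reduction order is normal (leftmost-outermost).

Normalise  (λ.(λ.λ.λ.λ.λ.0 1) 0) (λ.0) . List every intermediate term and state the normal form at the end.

Answer: normal form = λ.λ.λ.λ.0 1  (in 2 steps)

Derivation:
  start: (λ.(λ.λ.λ.λ.λ.0 1) 0) (λ.0)
  step 1: (λ.λ.λ.λ.λ.0 1) (λ.0)
  step 2: λ.λ.λ.λ.0 1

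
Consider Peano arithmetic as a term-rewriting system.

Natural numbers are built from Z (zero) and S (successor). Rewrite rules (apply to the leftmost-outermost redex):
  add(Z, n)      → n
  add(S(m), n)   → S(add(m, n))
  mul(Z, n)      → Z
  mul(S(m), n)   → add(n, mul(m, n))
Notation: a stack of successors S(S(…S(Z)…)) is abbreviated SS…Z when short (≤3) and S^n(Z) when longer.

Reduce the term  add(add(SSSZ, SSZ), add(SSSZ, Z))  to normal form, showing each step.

  start: add(add(SSSZ, SSZ), add(SSSZ, Z))
  →1  add(S(add(SSZ, SSZ)), add(SSSZ, Z))
  →2  S(add(add(SSZ, SSZ), add(SSSZ, Z)))
  →3  S(add(S(add(SZ, SSZ)), add(SSSZ, Z)))
  →4  S(S(add(add(SZ, SSZ), add(SSSZ, Z))))
  →5  S(S(add(S(add(Z, SSZ)), add(SSSZ, Z))))
  →6  S(S(S(add(add(Z, SSZ), add(SSSZ, Z)))))
  →7  S(S(S(add(SSZ, add(SSSZ, Z)))))
  →8  S(S(S(S(add(SZ, add(SSSZ, Z))))))
  →9  S(S(S(S(S(add(Z, add(SSSZ, Z)))))))
  →10  S(S(S(S(S(add(SSSZ, Z))))))
  →11  S(S(S(S(S(S(add(SSZ, Z)))))))
  →12  S(S(S(S(S(S(S(add(SZ, Z))))))))
  →13  S(S(S(S(S(S(S(S(add(Z, Z)))))))))
  →14  S^8(Z)

Answer: normal form = S^8(Z)  (in 14 steps)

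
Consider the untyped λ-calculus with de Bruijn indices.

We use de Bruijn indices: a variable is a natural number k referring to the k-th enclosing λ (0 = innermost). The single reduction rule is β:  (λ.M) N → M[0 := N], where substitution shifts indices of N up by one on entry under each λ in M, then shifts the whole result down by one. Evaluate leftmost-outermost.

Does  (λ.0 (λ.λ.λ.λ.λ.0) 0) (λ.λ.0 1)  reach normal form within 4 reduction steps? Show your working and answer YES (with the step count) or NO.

  start: (λ.0 (λ.λ.λ.λ.λ.0) 0) (λ.λ.0 1)
  →1  (λ.λ.0 1) (λ.λ.λ.λ.λ.0) (λ.λ.0 1)
  →2  (λ.0 (λ.λ.λ.λ.λ.0)) (λ.λ.0 1)
  →3  (λ.λ.0 1) (λ.λ.λ.λ.λ.0)
  →4  λ.0 (λ.λ.λ.λ.λ.0)

Answer: YES — reaches normal form λ.0 (λ.λ.λ.λ.λ.0) in 4 ≤ 4 steps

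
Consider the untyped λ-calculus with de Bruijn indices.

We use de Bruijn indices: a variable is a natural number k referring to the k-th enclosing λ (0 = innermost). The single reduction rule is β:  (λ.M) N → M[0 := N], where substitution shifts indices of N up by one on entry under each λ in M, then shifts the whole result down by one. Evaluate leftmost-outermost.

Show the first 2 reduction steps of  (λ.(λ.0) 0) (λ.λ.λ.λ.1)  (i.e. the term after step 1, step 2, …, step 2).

  start: (λ.(λ.0) 0) (λ.λ.λ.λ.1)
  [1] (λ.0) (λ.λ.λ.λ.1)
  [2] λ.λ.λ.λ.1

Answer: after 2 steps: λ.λ.λ.λ.1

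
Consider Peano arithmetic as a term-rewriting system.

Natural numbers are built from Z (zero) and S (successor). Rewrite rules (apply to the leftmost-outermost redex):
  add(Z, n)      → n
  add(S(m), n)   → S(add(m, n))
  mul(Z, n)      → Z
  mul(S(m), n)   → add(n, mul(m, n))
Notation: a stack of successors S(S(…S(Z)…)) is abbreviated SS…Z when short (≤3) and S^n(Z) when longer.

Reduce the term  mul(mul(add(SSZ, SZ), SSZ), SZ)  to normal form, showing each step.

  start: mul(mul(add(SSZ, SZ), SSZ), SZ)
  step 1: mul(mul(S(add(SZ, SZ)), SSZ), SZ)
  step 2: mul(add(SSZ, mul(add(SZ, SZ), SSZ)), SZ)
  step 3: mul(S(add(SZ, mul(add(SZ, SZ), SSZ))), SZ)
  step 4: add(SZ, mul(add(SZ, mul(add(SZ, SZ), SSZ)), SZ))
  step 5: S(add(Z, mul(add(SZ, mul(add(SZ, SZ), SSZ)), SZ)))
  step 6: S(mul(add(SZ, mul(add(SZ, SZ), SSZ)), SZ))
  step 7: S(mul(S(add(Z, mul(add(SZ, SZ), SSZ))), SZ))
  step 8: S(add(SZ, mul(add(Z, mul(add(SZ, SZ), SSZ)), SZ)))
  step 9: S(S(add(Z, mul(add(Z, mul(add(SZ, SZ), SSZ)), SZ))))
  step 10: S(S(mul(add(Z, mul(add(SZ, SZ), SSZ)), SZ)))
  step 11: S(S(mul(mul(add(SZ, SZ), SSZ), SZ)))
  step 12: S(S(mul(mul(S(add(Z, SZ)), SSZ), SZ)))
  step 13: S(S(mul(add(SSZ, mul(add(Z, SZ), SSZ)), SZ)))
  step 14: S(S(mul(S(add(SZ, mul(add(Z, SZ), SSZ))), SZ)))
  step 15: S(S(add(SZ, mul(add(SZ, mul(add(Z, SZ), SSZ)), SZ))))
  step 16: S(S(S(add(Z, mul(add(SZ, mul(add(Z, SZ), SSZ)), SZ)))))
  step 17: S(S(S(mul(add(SZ, mul(add(Z, SZ), SSZ)), SZ))))
  step 18: S(S(S(mul(S(add(Z, mul(add(Z, SZ), SSZ))), SZ))))
  step 19: S(S(S(add(SZ, mul(add(Z, mul(add(Z, SZ), SSZ)), SZ)))))
  step 20: S(S(S(S(add(Z, mul(add(Z, mul(add(Z, SZ), SSZ)), SZ))))))
  step 21: S(S(S(S(mul(add(Z, mul(add(Z, SZ), SSZ)), SZ)))))
  step 22: S(S(S(S(mul(mul(add(Z, SZ), SSZ), SZ)))))
  step 23: S(S(S(S(mul(mul(SZ, SSZ), SZ)))))
  step 24: S(S(S(S(mul(add(SSZ, mul(Z, SSZ)), SZ)))))
  step 25: S(S(S(S(mul(S(add(SZ, mul(Z, SSZ))), SZ)))))
  step 26: S(S(S(S(add(SZ, mul(add(SZ, mul(Z, SSZ)), SZ))))))
  step 27: S(S(S(S(S(add(Z, mul(add(SZ, mul(Z, SSZ)), SZ)))))))
  step 28: S(S(S(S(S(mul(add(SZ, mul(Z, SSZ)), SZ))))))
  step 29: S(S(S(S(S(mul(S(add(Z, mul(Z, SSZ))), SZ))))))
  step 30: S(S(S(S(S(add(SZ, mul(add(Z, mul(Z, SSZ)), SZ)))))))
  step 31: S(S(S(S(S(S(add(Z, mul(add(Z, mul(Z, SSZ)), SZ))))))))
  step 32: S(S(S(S(S(S(mul(add(Z, mul(Z, SSZ)), SZ)))))))
  step 33: S(S(S(S(S(S(mul(mul(Z, SSZ), SZ)))))))
  step 34: S(S(S(S(S(S(mul(Z, SZ)))))))
  step 35: S^6(Z)

Answer: normal form = S^6(Z)  (in 35 steps)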